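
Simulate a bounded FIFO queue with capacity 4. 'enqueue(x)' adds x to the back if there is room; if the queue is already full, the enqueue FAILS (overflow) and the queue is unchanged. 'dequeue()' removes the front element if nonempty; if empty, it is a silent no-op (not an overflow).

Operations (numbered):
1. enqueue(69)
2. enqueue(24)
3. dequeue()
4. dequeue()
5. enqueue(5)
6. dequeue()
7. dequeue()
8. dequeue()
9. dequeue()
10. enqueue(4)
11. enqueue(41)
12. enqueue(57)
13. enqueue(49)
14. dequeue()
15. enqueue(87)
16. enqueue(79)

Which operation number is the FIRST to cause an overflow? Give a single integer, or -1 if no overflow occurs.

Answer: 16

Derivation:
1. enqueue(69): size=1
2. enqueue(24): size=2
3. dequeue(): size=1
4. dequeue(): size=0
5. enqueue(5): size=1
6. dequeue(): size=0
7. dequeue(): empty, no-op, size=0
8. dequeue(): empty, no-op, size=0
9. dequeue(): empty, no-op, size=0
10. enqueue(4): size=1
11. enqueue(41): size=2
12. enqueue(57): size=3
13. enqueue(49): size=4
14. dequeue(): size=3
15. enqueue(87): size=4
16. enqueue(79): size=4=cap → OVERFLOW (fail)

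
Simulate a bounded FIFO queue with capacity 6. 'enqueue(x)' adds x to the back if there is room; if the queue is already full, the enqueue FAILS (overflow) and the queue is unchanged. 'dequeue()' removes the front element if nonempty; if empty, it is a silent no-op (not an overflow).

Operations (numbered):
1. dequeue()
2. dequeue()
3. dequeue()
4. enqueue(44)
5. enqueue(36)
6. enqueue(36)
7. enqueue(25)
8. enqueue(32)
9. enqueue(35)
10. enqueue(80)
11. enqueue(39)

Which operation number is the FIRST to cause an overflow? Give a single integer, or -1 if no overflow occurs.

1. dequeue(): empty, no-op, size=0
2. dequeue(): empty, no-op, size=0
3. dequeue(): empty, no-op, size=0
4. enqueue(44): size=1
5. enqueue(36): size=2
6. enqueue(36): size=3
7. enqueue(25): size=4
8. enqueue(32): size=5
9. enqueue(35): size=6
10. enqueue(80): size=6=cap → OVERFLOW (fail)
11. enqueue(39): size=6=cap → OVERFLOW (fail)

Answer: 10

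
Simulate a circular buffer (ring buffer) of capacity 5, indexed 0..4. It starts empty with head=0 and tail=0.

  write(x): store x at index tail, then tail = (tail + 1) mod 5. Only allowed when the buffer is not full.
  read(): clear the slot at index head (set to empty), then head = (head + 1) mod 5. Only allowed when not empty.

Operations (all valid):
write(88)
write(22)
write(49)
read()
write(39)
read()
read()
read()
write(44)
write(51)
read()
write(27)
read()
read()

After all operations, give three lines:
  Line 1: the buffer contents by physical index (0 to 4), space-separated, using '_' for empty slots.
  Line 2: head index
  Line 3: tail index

Answer: _ _ _ _ _
2
2

Derivation:
write(88): buf=[88 _ _ _ _], head=0, tail=1, size=1
write(22): buf=[88 22 _ _ _], head=0, tail=2, size=2
write(49): buf=[88 22 49 _ _], head=0, tail=3, size=3
read(): buf=[_ 22 49 _ _], head=1, tail=3, size=2
write(39): buf=[_ 22 49 39 _], head=1, tail=4, size=3
read(): buf=[_ _ 49 39 _], head=2, tail=4, size=2
read(): buf=[_ _ _ 39 _], head=3, tail=4, size=1
read(): buf=[_ _ _ _ _], head=4, tail=4, size=0
write(44): buf=[_ _ _ _ 44], head=4, tail=0, size=1
write(51): buf=[51 _ _ _ 44], head=4, tail=1, size=2
read(): buf=[51 _ _ _ _], head=0, tail=1, size=1
write(27): buf=[51 27 _ _ _], head=0, tail=2, size=2
read(): buf=[_ 27 _ _ _], head=1, tail=2, size=1
read(): buf=[_ _ _ _ _], head=2, tail=2, size=0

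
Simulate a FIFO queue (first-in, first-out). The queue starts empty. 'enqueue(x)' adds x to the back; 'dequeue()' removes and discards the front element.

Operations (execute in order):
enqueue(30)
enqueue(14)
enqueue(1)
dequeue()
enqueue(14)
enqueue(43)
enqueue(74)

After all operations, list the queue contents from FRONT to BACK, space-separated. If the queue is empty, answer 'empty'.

enqueue(30): [30]
enqueue(14): [30, 14]
enqueue(1): [30, 14, 1]
dequeue(): [14, 1]
enqueue(14): [14, 1, 14]
enqueue(43): [14, 1, 14, 43]
enqueue(74): [14, 1, 14, 43, 74]

Answer: 14 1 14 43 74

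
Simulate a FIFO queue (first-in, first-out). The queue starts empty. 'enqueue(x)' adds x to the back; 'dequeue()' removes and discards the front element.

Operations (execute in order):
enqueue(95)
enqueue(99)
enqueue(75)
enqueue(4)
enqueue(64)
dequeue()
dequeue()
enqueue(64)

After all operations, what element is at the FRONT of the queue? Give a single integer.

Answer: 75

Derivation:
enqueue(95): queue = [95]
enqueue(99): queue = [95, 99]
enqueue(75): queue = [95, 99, 75]
enqueue(4): queue = [95, 99, 75, 4]
enqueue(64): queue = [95, 99, 75, 4, 64]
dequeue(): queue = [99, 75, 4, 64]
dequeue(): queue = [75, 4, 64]
enqueue(64): queue = [75, 4, 64, 64]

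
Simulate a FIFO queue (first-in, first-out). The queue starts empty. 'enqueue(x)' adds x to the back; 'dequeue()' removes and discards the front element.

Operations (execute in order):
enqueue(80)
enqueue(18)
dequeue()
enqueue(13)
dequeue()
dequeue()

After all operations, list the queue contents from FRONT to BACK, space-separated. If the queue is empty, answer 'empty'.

Answer: empty

Derivation:
enqueue(80): [80]
enqueue(18): [80, 18]
dequeue(): [18]
enqueue(13): [18, 13]
dequeue(): [13]
dequeue(): []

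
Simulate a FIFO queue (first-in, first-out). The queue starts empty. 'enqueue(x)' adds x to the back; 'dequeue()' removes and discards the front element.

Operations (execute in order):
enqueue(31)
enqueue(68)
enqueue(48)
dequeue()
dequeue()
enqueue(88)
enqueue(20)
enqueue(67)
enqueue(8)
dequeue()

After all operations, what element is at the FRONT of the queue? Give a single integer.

Answer: 88

Derivation:
enqueue(31): queue = [31]
enqueue(68): queue = [31, 68]
enqueue(48): queue = [31, 68, 48]
dequeue(): queue = [68, 48]
dequeue(): queue = [48]
enqueue(88): queue = [48, 88]
enqueue(20): queue = [48, 88, 20]
enqueue(67): queue = [48, 88, 20, 67]
enqueue(8): queue = [48, 88, 20, 67, 8]
dequeue(): queue = [88, 20, 67, 8]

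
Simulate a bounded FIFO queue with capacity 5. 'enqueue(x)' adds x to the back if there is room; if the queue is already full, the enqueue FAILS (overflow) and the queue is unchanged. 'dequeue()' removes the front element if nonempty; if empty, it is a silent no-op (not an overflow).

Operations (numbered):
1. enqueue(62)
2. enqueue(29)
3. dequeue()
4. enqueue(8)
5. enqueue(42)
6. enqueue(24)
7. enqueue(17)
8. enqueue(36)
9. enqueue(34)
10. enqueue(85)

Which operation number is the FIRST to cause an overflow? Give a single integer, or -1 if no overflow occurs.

Answer: 8

Derivation:
1. enqueue(62): size=1
2. enqueue(29): size=2
3. dequeue(): size=1
4. enqueue(8): size=2
5. enqueue(42): size=3
6. enqueue(24): size=4
7. enqueue(17): size=5
8. enqueue(36): size=5=cap → OVERFLOW (fail)
9. enqueue(34): size=5=cap → OVERFLOW (fail)
10. enqueue(85): size=5=cap → OVERFLOW (fail)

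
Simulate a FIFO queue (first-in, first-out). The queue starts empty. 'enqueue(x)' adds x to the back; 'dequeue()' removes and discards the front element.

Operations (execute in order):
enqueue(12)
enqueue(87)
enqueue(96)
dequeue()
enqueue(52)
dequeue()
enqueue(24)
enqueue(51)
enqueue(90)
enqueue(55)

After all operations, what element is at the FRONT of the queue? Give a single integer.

enqueue(12): queue = [12]
enqueue(87): queue = [12, 87]
enqueue(96): queue = [12, 87, 96]
dequeue(): queue = [87, 96]
enqueue(52): queue = [87, 96, 52]
dequeue(): queue = [96, 52]
enqueue(24): queue = [96, 52, 24]
enqueue(51): queue = [96, 52, 24, 51]
enqueue(90): queue = [96, 52, 24, 51, 90]
enqueue(55): queue = [96, 52, 24, 51, 90, 55]

Answer: 96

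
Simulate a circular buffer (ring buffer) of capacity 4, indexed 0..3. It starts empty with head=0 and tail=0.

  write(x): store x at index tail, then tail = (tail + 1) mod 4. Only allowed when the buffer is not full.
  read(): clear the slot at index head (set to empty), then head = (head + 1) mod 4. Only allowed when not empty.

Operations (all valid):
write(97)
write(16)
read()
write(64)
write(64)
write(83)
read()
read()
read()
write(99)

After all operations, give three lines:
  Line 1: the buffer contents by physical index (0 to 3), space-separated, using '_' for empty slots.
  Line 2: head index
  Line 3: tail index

Answer: 83 99 _ _
0
2

Derivation:
write(97): buf=[97 _ _ _], head=0, tail=1, size=1
write(16): buf=[97 16 _ _], head=0, tail=2, size=2
read(): buf=[_ 16 _ _], head=1, tail=2, size=1
write(64): buf=[_ 16 64 _], head=1, tail=3, size=2
write(64): buf=[_ 16 64 64], head=1, tail=0, size=3
write(83): buf=[83 16 64 64], head=1, tail=1, size=4
read(): buf=[83 _ 64 64], head=2, tail=1, size=3
read(): buf=[83 _ _ 64], head=3, tail=1, size=2
read(): buf=[83 _ _ _], head=0, tail=1, size=1
write(99): buf=[83 99 _ _], head=0, tail=2, size=2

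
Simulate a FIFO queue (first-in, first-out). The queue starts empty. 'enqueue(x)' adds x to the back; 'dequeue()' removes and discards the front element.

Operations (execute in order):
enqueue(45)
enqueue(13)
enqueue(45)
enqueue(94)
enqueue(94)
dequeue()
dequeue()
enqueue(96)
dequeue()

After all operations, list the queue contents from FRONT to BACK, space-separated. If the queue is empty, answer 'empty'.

enqueue(45): [45]
enqueue(13): [45, 13]
enqueue(45): [45, 13, 45]
enqueue(94): [45, 13, 45, 94]
enqueue(94): [45, 13, 45, 94, 94]
dequeue(): [13, 45, 94, 94]
dequeue(): [45, 94, 94]
enqueue(96): [45, 94, 94, 96]
dequeue(): [94, 94, 96]

Answer: 94 94 96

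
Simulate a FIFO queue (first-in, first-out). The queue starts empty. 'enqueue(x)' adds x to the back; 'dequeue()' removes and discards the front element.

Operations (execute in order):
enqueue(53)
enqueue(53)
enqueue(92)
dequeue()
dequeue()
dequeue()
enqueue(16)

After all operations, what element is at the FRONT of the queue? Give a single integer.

enqueue(53): queue = [53]
enqueue(53): queue = [53, 53]
enqueue(92): queue = [53, 53, 92]
dequeue(): queue = [53, 92]
dequeue(): queue = [92]
dequeue(): queue = []
enqueue(16): queue = [16]

Answer: 16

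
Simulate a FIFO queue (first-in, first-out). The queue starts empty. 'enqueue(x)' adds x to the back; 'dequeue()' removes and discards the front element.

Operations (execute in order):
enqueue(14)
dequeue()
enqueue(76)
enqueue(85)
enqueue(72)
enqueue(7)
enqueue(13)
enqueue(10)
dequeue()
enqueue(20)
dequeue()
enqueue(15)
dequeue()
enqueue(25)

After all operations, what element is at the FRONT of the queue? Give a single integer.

enqueue(14): queue = [14]
dequeue(): queue = []
enqueue(76): queue = [76]
enqueue(85): queue = [76, 85]
enqueue(72): queue = [76, 85, 72]
enqueue(7): queue = [76, 85, 72, 7]
enqueue(13): queue = [76, 85, 72, 7, 13]
enqueue(10): queue = [76, 85, 72, 7, 13, 10]
dequeue(): queue = [85, 72, 7, 13, 10]
enqueue(20): queue = [85, 72, 7, 13, 10, 20]
dequeue(): queue = [72, 7, 13, 10, 20]
enqueue(15): queue = [72, 7, 13, 10, 20, 15]
dequeue(): queue = [7, 13, 10, 20, 15]
enqueue(25): queue = [7, 13, 10, 20, 15, 25]

Answer: 7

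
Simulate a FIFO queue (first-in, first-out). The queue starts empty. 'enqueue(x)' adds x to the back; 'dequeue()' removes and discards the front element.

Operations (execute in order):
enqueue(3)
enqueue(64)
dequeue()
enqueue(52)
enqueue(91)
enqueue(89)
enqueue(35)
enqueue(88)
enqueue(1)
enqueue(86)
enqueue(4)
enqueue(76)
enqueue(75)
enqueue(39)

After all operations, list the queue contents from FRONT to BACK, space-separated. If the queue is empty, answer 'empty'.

enqueue(3): [3]
enqueue(64): [3, 64]
dequeue(): [64]
enqueue(52): [64, 52]
enqueue(91): [64, 52, 91]
enqueue(89): [64, 52, 91, 89]
enqueue(35): [64, 52, 91, 89, 35]
enqueue(88): [64, 52, 91, 89, 35, 88]
enqueue(1): [64, 52, 91, 89, 35, 88, 1]
enqueue(86): [64, 52, 91, 89, 35, 88, 1, 86]
enqueue(4): [64, 52, 91, 89, 35, 88, 1, 86, 4]
enqueue(76): [64, 52, 91, 89, 35, 88, 1, 86, 4, 76]
enqueue(75): [64, 52, 91, 89, 35, 88, 1, 86, 4, 76, 75]
enqueue(39): [64, 52, 91, 89, 35, 88, 1, 86, 4, 76, 75, 39]

Answer: 64 52 91 89 35 88 1 86 4 76 75 39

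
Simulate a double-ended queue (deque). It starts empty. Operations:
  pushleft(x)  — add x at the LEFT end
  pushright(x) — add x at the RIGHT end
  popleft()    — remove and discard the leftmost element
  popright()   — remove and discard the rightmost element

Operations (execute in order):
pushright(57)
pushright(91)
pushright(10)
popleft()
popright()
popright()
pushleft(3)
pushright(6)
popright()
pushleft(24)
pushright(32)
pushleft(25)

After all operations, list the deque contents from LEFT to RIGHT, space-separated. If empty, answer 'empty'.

pushright(57): [57]
pushright(91): [57, 91]
pushright(10): [57, 91, 10]
popleft(): [91, 10]
popright(): [91]
popright(): []
pushleft(3): [3]
pushright(6): [3, 6]
popright(): [3]
pushleft(24): [24, 3]
pushright(32): [24, 3, 32]
pushleft(25): [25, 24, 3, 32]

Answer: 25 24 3 32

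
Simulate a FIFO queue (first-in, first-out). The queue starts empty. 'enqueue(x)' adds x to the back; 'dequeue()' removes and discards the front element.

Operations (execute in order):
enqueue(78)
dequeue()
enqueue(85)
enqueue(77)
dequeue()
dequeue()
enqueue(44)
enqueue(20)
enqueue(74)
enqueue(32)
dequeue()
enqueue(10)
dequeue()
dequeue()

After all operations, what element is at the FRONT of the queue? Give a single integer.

Answer: 32

Derivation:
enqueue(78): queue = [78]
dequeue(): queue = []
enqueue(85): queue = [85]
enqueue(77): queue = [85, 77]
dequeue(): queue = [77]
dequeue(): queue = []
enqueue(44): queue = [44]
enqueue(20): queue = [44, 20]
enqueue(74): queue = [44, 20, 74]
enqueue(32): queue = [44, 20, 74, 32]
dequeue(): queue = [20, 74, 32]
enqueue(10): queue = [20, 74, 32, 10]
dequeue(): queue = [74, 32, 10]
dequeue(): queue = [32, 10]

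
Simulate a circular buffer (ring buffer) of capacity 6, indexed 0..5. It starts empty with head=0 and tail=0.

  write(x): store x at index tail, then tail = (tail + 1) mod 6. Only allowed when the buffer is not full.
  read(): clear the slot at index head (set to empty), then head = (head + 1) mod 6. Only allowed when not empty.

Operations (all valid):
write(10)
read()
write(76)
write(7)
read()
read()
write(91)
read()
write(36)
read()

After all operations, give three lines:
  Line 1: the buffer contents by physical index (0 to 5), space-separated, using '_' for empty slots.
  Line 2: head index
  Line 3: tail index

Answer: _ _ _ _ _ _
5
5

Derivation:
write(10): buf=[10 _ _ _ _ _], head=0, tail=1, size=1
read(): buf=[_ _ _ _ _ _], head=1, tail=1, size=0
write(76): buf=[_ 76 _ _ _ _], head=1, tail=2, size=1
write(7): buf=[_ 76 7 _ _ _], head=1, tail=3, size=2
read(): buf=[_ _ 7 _ _ _], head=2, tail=3, size=1
read(): buf=[_ _ _ _ _ _], head=3, tail=3, size=0
write(91): buf=[_ _ _ 91 _ _], head=3, tail=4, size=1
read(): buf=[_ _ _ _ _ _], head=4, tail=4, size=0
write(36): buf=[_ _ _ _ 36 _], head=4, tail=5, size=1
read(): buf=[_ _ _ _ _ _], head=5, tail=5, size=0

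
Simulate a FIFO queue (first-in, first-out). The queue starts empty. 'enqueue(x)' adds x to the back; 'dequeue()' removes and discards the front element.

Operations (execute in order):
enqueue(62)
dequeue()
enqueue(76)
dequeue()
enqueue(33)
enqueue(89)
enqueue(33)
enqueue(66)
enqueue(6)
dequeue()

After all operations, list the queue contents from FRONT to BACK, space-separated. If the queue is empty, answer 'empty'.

enqueue(62): [62]
dequeue(): []
enqueue(76): [76]
dequeue(): []
enqueue(33): [33]
enqueue(89): [33, 89]
enqueue(33): [33, 89, 33]
enqueue(66): [33, 89, 33, 66]
enqueue(6): [33, 89, 33, 66, 6]
dequeue(): [89, 33, 66, 6]

Answer: 89 33 66 6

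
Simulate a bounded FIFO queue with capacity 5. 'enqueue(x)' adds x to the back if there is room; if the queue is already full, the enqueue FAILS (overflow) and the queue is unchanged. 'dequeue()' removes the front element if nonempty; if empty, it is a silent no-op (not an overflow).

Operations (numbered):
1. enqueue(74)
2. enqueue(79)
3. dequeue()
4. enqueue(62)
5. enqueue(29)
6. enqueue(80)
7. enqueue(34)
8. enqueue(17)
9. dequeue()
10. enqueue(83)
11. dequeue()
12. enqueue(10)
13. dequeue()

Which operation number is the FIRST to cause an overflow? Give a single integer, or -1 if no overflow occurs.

1. enqueue(74): size=1
2. enqueue(79): size=2
3. dequeue(): size=1
4. enqueue(62): size=2
5. enqueue(29): size=3
6. enqueue(80): size=4
7. enqueue(34): size=5
8. enqueue(17): size=5=cap → OVERFLOW (fail)
9. dequeue(): size=4
10. enqueue(83): size=5
11. dequeue(): size=4
12. enqueue(10): size=5
13. dequeue(): size=4

Answer: 8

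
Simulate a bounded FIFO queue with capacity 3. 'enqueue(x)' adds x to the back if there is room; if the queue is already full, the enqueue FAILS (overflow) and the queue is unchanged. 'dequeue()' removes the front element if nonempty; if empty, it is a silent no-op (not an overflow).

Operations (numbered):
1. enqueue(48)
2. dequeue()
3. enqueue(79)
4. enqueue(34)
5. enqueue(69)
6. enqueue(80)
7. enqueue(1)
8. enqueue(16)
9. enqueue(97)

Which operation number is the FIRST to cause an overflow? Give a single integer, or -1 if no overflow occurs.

Answer: 6

Derivation:
1. enqueue(48): size=1
2. dequeue(): size=0
3. enqueue(79): size=1
4. enqueue(34): size=2
5. enqueue(69): size=3
6. enqueue(80): size=3=cap → OVERFLOW (fail)
7. enqueue(1): size=3=cap → OVERFLOW (fail)
8. enqueue(16): size=3=cap → OVERFLOW (fail)
9. enqueue(97): size=3=cap → OVERFLOW (fail)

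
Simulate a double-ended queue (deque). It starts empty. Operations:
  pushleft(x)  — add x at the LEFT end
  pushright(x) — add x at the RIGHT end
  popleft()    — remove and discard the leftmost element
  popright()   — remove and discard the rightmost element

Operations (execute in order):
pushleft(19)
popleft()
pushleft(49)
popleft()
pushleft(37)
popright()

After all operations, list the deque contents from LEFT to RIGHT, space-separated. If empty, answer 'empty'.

Answer: empty

Derivation:
pushleft(19): [19]
popleft(): []
pushleft(49): [49]
popleft(): []
pushleft(37): [37]
popright(): []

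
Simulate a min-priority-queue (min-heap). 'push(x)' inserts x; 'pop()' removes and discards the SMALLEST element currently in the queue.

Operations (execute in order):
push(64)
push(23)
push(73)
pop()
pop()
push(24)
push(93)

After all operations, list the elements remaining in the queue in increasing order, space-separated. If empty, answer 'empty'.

push(64): heap contents = [64]
push(23): heap contents = [23, 64]
push(73): heap contents = [23, 64, 73]
pop() → 23: heap contents = [64, 73]
pop() → 64: heap contents = [73]
push(24): heap contents = [24, 73]
push(93): heap contents = [24, 73, 93]

Answer: 24 73 93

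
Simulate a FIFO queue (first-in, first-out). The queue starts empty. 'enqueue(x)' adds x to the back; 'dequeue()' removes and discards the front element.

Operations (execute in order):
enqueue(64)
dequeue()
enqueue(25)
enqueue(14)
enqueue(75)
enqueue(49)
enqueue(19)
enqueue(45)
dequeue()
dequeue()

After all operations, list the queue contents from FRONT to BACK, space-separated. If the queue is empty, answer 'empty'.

Answer: 75 49 19 45

Derivation:
enqueue(64): [64]
dequeue(): []
enqueue(25): [25]
enqueue(14): [25, 14]
enqueue(75): [25, 14, 75]
enqueue(49): [25, 14, 75, 49]
enqueue(19): [25, 14, 75, 49, 19]
enqueue(45): [25, 14, 75, 49, 19, 45]
dequeue(): [14, 75, 49, 19, 45]
dequeue(): [75, 49, 19, 45]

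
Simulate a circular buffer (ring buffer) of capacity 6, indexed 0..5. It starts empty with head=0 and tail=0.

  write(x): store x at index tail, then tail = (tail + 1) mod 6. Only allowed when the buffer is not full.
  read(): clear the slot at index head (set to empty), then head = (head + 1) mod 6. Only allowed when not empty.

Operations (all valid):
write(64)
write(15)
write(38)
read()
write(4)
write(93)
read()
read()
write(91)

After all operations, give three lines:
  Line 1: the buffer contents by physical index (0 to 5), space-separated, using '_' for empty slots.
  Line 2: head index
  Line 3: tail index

write(64): buf=[64 _ _ _ _ _], head=0, tail=1, size=1
write(15): buf=[64 15 _ _ _ _], head=0, tail=2, size=2
write(38): buf=[64 15 38 _ _ _], head=0, tail=3, size=3
read(): buf=[_ 15 38 _ _ _], head=1, tail=3, size=2
write(4): buf=[_ 15 38 4 _ _], head=1, tail=4, size=3
write(93): buf=[_ 15 38 4 93 _], head=1, tail=5, size=4
read(): buf=[_ _ 38 4 93 _], head=2, tail=5, size=3
read(): buf=[_ _ _ 4 93 _], head=3, tail=5, size=2
write(91): buf=[_ _ _ 4 93 91], head=3, tail=0, size=3

Answer: _ _ _ 4 93 91
3
0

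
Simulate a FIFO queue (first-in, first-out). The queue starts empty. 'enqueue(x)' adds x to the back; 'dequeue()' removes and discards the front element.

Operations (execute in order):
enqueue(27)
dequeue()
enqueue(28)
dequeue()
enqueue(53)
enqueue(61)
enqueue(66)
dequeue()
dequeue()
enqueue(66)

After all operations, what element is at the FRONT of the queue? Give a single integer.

Answer: 66

Derivation:
enqueue(27): queue = [27]
dequeue(): queue = []
enqueue(28): queue = [28]
dequeue(): queue = []
enqueue(53): queue = [53]
enqueue(61): queue = [53, 61]
enqueue(66): queue = [53, 61, 66]
dequeue(): queue = [61, 66]
dequeue(): queue = [66]
enqueue(66): queue = [66, 66]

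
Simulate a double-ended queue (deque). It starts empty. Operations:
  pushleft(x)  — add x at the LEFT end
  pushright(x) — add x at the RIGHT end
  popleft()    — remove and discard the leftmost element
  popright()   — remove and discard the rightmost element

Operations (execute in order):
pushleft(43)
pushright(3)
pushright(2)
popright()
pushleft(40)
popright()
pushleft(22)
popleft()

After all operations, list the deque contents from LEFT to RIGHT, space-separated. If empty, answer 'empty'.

pushleft(43): [43]
pushright(3): [43, 3]
pushright(2): [43, 3, 2]
popright(): [43, 3]
pushleft(40): [40, 43, 3]
popright(): [40, 43]
pushleft(22): [22, 40, 43]
popleft(): [40, 43]

Answer: 40 43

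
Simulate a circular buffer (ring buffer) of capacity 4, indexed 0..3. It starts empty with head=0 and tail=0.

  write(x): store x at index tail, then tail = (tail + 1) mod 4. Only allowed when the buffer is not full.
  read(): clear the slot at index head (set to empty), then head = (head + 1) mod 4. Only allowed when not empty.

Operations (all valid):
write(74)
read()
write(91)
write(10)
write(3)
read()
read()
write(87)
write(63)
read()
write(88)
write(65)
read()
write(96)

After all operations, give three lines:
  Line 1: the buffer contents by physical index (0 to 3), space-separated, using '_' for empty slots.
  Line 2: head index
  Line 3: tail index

Answer: 96 63 88 65
1
1

Derivation:
write(74): buf=[74 _ _ _], head=0, tail=1, size=1
read(): buf=[_ _ _ _], head=1, tail=1, size=0
write(91): buf=[_ 91 _ _], head=1, tail=2, size=1
write(10): buf=[_ 91 10 _], head=1, tail=3, size=2
write(3): buf=[_ 91 10 3], head=1, tail=0, size=3
read(): buf=[_ _ 10 3], head=2, tail=0, size=2
read(): buf=[_ _ _ 3], head=3, tail=0, size=1
write(87): buf=[87 _ _ 3], head=3, tail=1, size=2
write(63): buf=[87 63 _ 3], head=3, tail=2, size=3
read(): buf=[87 63 _ _], head=0, tail=2, size=2
write(88): buf=[87 63 88 _], head=0, tail=3, size=3
write(65): buf=[87 63 88 65], head=0, tail=0, size=4
read(): buf=[_ 63 88 65], head=1, tail=0, size=3
write(96): buf=[96 63 88 65], head=1, tail=1, size=4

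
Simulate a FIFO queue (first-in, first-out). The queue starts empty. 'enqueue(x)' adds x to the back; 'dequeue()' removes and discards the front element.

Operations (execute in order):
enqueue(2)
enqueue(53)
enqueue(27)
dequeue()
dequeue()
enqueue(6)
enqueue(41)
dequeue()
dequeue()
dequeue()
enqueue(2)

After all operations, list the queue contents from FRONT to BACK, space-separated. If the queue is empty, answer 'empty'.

Answer: 2

Derivation:
enqueue(2): [2]
enqueue(53): [2, 53]
enqueue(27): [2, 53, 27]
dequeue(): [53, 27]
dequeue(): [27]
enqueue(6): [27, 6]
enqueue(41): [27, 6, 41]
dequeue(): [6, 41]
dequeue(): [41]
dequeue(): []
enqueue(2): [2]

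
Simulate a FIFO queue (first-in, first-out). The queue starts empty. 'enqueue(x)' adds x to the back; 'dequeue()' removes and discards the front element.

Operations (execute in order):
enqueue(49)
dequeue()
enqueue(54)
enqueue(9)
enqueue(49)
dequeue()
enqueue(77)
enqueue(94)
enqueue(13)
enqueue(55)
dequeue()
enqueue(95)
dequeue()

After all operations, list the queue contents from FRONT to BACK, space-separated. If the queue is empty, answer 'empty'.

Answer: 77 94 13 55 95

Derivation:
enqueue(49): [49]
dequeue(): []
enqueue(54): [54]
enqueue(9): [54, 9]
enqueue(49): [54, 9, 49]
dequeue(): [9, 49]
enqueue(77): [9, 49, 77]
enqueue(94): [9, 49, 77, 94]
enqueue(13): [9, 49, 77, 94, 13]
enqueue(55): [9, 49, 77, 94, 13, 55]
dequeue(): [49, 77, 94, 13, 55]
enqueue(95): [49, 77, 94, 13, 55, 95]
dequeue(): [77, 94, 13, 55, 95]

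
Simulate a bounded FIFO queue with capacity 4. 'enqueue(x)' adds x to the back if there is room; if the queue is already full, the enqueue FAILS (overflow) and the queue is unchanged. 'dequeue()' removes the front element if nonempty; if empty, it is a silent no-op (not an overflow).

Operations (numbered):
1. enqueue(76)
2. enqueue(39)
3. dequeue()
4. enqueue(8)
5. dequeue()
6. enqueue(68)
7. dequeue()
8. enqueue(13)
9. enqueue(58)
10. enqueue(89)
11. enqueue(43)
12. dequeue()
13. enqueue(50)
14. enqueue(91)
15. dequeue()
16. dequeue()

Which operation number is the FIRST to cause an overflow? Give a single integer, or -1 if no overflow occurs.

1. enqueue(76): size=1
2. enqueue(39): size=2
3. dequeue(): size=1
4. enqueue(8): size=2
5. dequeue(): size=1
6. enqueue(68): size=2
7. dequeue(): size=1
8. enqueue(13): size=2
9. enqueue(58): size=3
10. enqueue(89): size=4
11. enqueue(43): size=4=cap → OVERFLOW (fail)
12. dequeue(): size=3
13. enqueue(50): size=4
14. enqueue(91): size=4=cap → OVERFLOW (fail)
15. dequeue(): size=3
16. dequeue(): size=2

Answer: 11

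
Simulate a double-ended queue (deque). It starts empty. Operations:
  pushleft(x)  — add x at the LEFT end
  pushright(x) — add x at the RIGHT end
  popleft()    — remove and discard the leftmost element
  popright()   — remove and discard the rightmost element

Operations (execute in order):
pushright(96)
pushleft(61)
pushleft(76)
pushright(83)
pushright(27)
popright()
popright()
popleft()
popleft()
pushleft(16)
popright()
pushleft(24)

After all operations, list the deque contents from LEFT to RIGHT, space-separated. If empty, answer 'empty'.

Answer: 24 16

Derivation:
pushright(96): [96]
pushleft(61): [61, 96]
pushleft(76): [76, 61, 96]
pushright(83): [76, 61, 96, 83]
pushright(27): [76, 61, 96, 83, 27]
popright(): [76, 61, 96, 83]
popright(): [76, 61, 96]
popleft(): [61, 96]
popleft(): [96]
pushleft(16): [16, 96]
popright(): [16]
pushleft(24): [24, 16]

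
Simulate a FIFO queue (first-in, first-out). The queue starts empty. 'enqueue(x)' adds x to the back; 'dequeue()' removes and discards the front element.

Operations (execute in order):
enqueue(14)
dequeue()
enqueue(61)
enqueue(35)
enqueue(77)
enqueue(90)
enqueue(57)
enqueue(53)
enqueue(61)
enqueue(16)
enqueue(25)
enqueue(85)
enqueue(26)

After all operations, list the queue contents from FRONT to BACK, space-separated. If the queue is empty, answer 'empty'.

enqueue(14): [14]
dequeue(): []
enqueue(61): [61]
enqueue(35): [61, 35]
enqueue(77): [61, 35, 77]
enqueue(90): [61, 35, 77, 90]
enqueue(57): [61, 35, 77, 90, 57]
enqueue(53): [61, 35, 77, 90, 57, 53]
enqueue(61): [61, 35, 77, 90, 57, 53, 61]
enqueue(16): [61, 35, 77, 90, 57, 53, 61, 16]
enqueue(25): [61, 35, 77, 90, 57, 53, 61, 16, 25]
enqueue(85): [61, 35, 77, 90, 57, 53, 61, 16, 25, 85]
enqueue(26): [61, 35, 77, 90, 57, 53, 61, 16, 25, 85, 26]

Answer: 61 35 77 90 57 53 61 16 25 85 26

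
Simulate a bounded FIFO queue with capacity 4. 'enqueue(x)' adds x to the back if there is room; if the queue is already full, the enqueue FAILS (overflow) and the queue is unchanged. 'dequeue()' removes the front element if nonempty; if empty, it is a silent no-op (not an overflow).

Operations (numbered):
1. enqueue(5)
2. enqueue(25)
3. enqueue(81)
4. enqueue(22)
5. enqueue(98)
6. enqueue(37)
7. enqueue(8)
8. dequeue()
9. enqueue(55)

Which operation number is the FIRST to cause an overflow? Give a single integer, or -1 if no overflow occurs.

Answer: 5

Derivation:
1. enqueue(5): size=1
2. enqueue(25): size=2
3. enqueue(81): size=3
4. enqueue(22): size=4
5. enqueue(98): size=4=cap → OVERFLOW (fail)
6. enqueue(37): size=4=cap → OVERFLOW (fail)
7. enqueue(8): size=4=cap → OVERFLOW (fail)
8. dequeue(): size=3
9. enqueue(55): size=4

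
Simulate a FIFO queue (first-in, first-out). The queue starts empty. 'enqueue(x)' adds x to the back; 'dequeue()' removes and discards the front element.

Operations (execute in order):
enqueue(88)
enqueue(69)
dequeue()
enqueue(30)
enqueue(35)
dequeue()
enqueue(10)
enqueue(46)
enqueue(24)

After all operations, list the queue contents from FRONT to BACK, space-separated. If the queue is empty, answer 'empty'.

enqueue(88): [88]
enqueue(69): [88, 69]
dequeue(): [69]
enqueue(30): [69, 30]
enqueue(35): [69, 30, 35]
dequeue(): [30, 35]
enqueue(10): [30, 35, 10]
enqueue(46): [30, 35, 10, 46]
enqueue(24): [30, 35, 10, 46, 24]

Answer: 30 35 10 46 24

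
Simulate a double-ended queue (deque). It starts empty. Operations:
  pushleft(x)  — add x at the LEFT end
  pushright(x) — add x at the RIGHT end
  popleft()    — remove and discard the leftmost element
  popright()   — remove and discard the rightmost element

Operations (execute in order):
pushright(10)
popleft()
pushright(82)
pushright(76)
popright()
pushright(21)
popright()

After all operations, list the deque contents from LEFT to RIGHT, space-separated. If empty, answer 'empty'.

pushright(10): [10]
popleft(): []
pushright(82): [82]
pushright(76): [82, 76]
popright(): [82]
pushright(21): [82, 21]
popright(): [82]

Answer: 82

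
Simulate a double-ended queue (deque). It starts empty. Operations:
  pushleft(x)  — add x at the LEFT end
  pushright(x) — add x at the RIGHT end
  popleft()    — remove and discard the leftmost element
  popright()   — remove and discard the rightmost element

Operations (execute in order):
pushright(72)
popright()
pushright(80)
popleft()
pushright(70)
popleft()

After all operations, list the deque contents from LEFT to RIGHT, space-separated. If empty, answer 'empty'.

pushright(72): [72]
popright(): []
pushright(80): [80]
popleft(): []
pushright(70): [70]
popleft(): []

Answer: empty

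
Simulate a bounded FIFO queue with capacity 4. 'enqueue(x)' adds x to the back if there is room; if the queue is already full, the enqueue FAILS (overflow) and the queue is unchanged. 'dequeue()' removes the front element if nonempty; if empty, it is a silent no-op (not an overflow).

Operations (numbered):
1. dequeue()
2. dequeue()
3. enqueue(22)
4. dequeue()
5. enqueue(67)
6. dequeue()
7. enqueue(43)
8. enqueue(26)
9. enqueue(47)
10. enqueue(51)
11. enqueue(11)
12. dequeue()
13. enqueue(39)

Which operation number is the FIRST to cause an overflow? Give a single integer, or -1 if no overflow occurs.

Answer: 11

Derivation:
1. dequeue(): empty, no-op, size=0
2. dequeue(): empty, no-op, size=0
3. enqueue(22): size=1
4. dequeue(): size=0
5. enqueue(67): size=1
6. dequeue(): size=0
7. enqueue(43): size=1
8. enqueue(26): size=2
9. enqueue(47): size=3
10. enqueue(51): size=4
11. enqueue(11): size=4=cap → OVERFLOW (fail)
12. dequeue(): size=3
13. enqueue(39): size=4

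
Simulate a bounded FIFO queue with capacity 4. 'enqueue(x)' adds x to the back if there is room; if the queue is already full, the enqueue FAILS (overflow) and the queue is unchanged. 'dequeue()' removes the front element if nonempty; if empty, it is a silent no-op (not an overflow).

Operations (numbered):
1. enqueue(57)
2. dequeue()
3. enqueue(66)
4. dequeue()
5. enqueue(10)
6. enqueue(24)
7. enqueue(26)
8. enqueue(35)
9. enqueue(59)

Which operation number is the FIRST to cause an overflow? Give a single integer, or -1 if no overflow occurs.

Answer: 9

Derivation:
1. enqueue(57): size=1
2. dequeue(): size=0
3. enqueue(66): size=1
4. dequeue(): size=0
5. enqueue(10): size=1
6. enqueue(24): size=2
7. enqueue(26): size=3
8. enqueue(35): size=4
9. enqueue(59): size=4=cap → OVERFLOW (fail)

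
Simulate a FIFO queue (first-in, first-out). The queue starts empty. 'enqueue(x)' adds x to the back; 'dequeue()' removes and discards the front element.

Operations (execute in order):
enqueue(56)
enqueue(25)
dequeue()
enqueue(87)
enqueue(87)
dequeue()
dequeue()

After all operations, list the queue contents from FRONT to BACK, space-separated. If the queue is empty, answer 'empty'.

Answer: 87

Derivation:
enqueue(56): [56]
enqueue(25): [56, 25]
dequeue(): [25]
enqueue(87): [25, 87]
enqueue(87): [25, 87, 87]
dequeue(): [87, 87]
dequeue(): [87]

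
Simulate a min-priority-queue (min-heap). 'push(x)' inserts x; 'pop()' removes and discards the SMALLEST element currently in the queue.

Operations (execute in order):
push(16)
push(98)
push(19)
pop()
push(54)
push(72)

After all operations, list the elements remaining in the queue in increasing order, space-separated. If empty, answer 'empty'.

Answer: 19 54 72 98

Derivation:
push(16): heap contents = [16]
push(98): heap contents = [16, 98]
push(19): heap contents = [16, 19, 98]
pop() → 16: heap contents = [19, 98]
push(54): heap contents = [19, 54, 98]
push(72): heap contents = [19, 54, 72, 98]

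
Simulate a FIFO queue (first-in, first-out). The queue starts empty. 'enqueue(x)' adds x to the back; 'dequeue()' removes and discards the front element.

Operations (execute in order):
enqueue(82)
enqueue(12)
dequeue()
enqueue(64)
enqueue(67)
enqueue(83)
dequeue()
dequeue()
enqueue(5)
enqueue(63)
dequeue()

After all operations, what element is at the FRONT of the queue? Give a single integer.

enqueue(82): queue = [82]
enqueue(12): queue = [82, 12]
dequeue(): queue = [12]
enqueue(64): queue = [12, 64]
enqueue(67): queue = [12, 64, 67]
enqueue(83): queue = [12, 64, 67, 83]
dequeue(): queue = [64, 67, 83]
dequeue(): queue = [67, 83]
enqueue(5): queue = [67, 83, 5]
enqueue(63): queue = [67, 83, 5, 63]
dequeue(): queue = [83, 5, 63]

Answer: 83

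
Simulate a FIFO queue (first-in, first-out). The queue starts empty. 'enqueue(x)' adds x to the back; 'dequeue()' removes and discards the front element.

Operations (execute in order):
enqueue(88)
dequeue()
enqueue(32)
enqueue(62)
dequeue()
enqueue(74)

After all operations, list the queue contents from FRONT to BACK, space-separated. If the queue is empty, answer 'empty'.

enqueue(88): [88]
dequeue(): []
enqueue(32): [32]
enqueue(62): [32, 62]
dequeue(): [62]
enqueue(74): [62, 74]

Answer: 62 74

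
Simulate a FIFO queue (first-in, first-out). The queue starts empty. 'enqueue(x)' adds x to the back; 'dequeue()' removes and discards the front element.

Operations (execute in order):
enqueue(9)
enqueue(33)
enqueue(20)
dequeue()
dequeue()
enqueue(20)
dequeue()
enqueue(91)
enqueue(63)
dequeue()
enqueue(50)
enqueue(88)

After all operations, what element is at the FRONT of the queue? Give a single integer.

Answer: 91

Derivation:
enqueue(9): queue = [9]
enqueue(33): queue = [9, 33]
enqueue(20): queue = [9, 33, 20]
dequeue(): queue = [33, 20]
dequeue(): queue = [20]
enqueue(20): queue = [20, 20]
dequeue(): queue = [20]
enqueue(91): queue = [20, 91]
enqueue(63): queue = [20, 91, 63]
dequeue(): queue = [91, 63]
enqueue(50): queue = [91, 63, 50]
enqueue(88): queue = [91, 63, 50, 88]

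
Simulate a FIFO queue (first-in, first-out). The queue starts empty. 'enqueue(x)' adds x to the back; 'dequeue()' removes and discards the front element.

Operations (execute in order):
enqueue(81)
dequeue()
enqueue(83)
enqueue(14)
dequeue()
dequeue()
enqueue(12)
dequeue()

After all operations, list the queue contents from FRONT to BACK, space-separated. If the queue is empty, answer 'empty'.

enqueue(81): [81]
dequeue(): []
enqueue(83): [83]
enqueue(14): [83, 14]
dequeue(): [14]
dequeue(): []
enqueue(12): [12]
dequeue(): []

Answer: empty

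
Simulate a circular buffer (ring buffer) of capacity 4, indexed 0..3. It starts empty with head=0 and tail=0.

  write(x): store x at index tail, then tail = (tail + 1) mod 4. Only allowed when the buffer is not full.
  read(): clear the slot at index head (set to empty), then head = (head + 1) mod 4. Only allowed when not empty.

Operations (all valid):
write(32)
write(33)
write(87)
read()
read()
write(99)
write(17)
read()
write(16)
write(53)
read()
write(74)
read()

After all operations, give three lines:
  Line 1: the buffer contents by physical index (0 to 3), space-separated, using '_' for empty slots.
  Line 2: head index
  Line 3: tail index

write(32): buf=[32 _ _ _], head=0, tail=1, size=1
write(33): buf=[32 33 _ _], head=0, tail=2, size=2
write(87): buf=[32 33 87 _], head=0, tail=3, size=3
read(): buf=[_ 33 87 _], head=1, tail=3, size=2
read(): buf=[_ _ 87 _], head=2, tail=3, size=1
write(99): buf=[_ _ 87 99], head=2, tail=0, size=2
write(17): buf=[17 _ 87 99], head=2, tail=1, size=3
read(): buf=[17 _ _ 99], head=3, tail=1, size=2
write(16): buf=[17 16 _ 99], head=3, tail=2, size=3
write(53): buf=[17 16 53 99], head=3, tail=3, size=4
read(): buf=[17 16 53 _], head=0, tail=3, size=3
write(74): buf=[17 16 53 74], head=0, tail=0, size=4
read(): buf=[_ 16 53 74], head=1, tail=0, size=3

Answer: _ 16 53 74
1
0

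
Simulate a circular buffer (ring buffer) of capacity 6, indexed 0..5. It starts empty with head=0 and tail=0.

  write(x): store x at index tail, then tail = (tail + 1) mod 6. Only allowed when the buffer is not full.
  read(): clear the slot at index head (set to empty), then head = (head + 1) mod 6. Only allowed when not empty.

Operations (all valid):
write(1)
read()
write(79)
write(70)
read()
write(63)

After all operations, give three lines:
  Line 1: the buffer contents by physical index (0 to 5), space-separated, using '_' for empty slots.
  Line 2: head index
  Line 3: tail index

write(1): buf=[1 _ _ _ _ _], head=0, tail=1, size=1
read(): buf=[_ _ _ _ _ _], head=1, tail=1, size=0
write(79): buf=[_ 79 _ _ _ _], head=1, tail=2, size=1
write(70): buf=[_ 79 70 _ _ _], head=1, tail=3, size=2
read(): buf=[_ _ 70 _ _ _], head=2, tail=3, size=1
write(63): buf=[_ _ 70 63 _ _], head=2, tail=4, size=2

Answer: _ _ 70 63 _ _
2
4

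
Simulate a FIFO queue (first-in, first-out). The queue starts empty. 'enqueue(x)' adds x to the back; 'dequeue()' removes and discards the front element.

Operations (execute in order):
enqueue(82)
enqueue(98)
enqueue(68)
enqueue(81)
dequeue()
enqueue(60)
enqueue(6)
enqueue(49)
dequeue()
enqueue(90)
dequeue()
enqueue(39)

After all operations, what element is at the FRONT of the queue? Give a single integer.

Answer: 81

Derivation:
enqueue(82): queue = [82]
enqueue(98): queue = [82, 98]
enqueue(68): queue = [82, 98, 68]
enqueue(81): queue = [82, 98, 68, 81]
dequeue(): queue = [98, 68, 81]
enqueue(60): queue = [98, 68, 81, 60]
enqueue(6): queue = [98, 68, 81, 60, 6]
enqueue(49): queue = [98, 68, 81, 60, 6, 49]
dequeue(): queue = [68, 81, 60, 6, 49]
enqueue(90): queue = [68, 81, 60, 6, 49, 90]
dequeue(): queue = [81, 60, 6, 49, 90]
enqueue(39): queue = [81, 60, 6, 49, 90, 39]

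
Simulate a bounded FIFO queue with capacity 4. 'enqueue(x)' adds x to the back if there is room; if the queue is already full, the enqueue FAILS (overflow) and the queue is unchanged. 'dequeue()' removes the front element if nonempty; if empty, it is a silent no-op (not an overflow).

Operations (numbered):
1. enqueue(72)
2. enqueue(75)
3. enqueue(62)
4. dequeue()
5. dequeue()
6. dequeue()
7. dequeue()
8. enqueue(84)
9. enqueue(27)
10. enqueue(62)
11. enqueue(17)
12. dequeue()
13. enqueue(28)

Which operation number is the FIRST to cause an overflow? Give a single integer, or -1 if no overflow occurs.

1. enqueue(72): size=1
2. enqueue(75): size=2
3. enqueue(62): size=3
4. dequeue(): size=2
5. dequeue(): size=1
6. dequeue(): size=0
7. dequeue(): empty, no-op, size=0
8. enqueue(84): size=1
9. enqueue(27): size=2
10. enqueue(62): size=3
11. enqueue(17): size=4
12. dequeue(): size=3
13. enqueue(28): size=4

Answer: -1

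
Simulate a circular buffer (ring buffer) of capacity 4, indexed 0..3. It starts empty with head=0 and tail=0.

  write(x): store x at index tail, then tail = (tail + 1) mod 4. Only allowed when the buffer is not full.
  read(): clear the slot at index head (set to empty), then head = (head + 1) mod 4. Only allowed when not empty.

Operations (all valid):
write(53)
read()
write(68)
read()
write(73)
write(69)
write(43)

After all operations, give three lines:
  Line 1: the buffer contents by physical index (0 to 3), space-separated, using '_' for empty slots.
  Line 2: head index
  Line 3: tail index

write(53): buf=[53 _ _ _], head=0, tail=1, size=1
read(): buf=[_ _ _ _], head=1, tail=1, size=0
write(68): buf=[_ 68 _ _], head=1, tail=2, size=1
read(): buf=[_ _ _ _], head=2, tail=2, size=0
write(73): buf=[_ _ 73 _], head=2, tail=3, size=1
write(69): buf=[_ _ 73 69], head=2, tail=0, size=2
write(43): buf=[43 _ 73 69], head=2, tail=1, size=3

Answer: 43 _ 73 69
2
1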